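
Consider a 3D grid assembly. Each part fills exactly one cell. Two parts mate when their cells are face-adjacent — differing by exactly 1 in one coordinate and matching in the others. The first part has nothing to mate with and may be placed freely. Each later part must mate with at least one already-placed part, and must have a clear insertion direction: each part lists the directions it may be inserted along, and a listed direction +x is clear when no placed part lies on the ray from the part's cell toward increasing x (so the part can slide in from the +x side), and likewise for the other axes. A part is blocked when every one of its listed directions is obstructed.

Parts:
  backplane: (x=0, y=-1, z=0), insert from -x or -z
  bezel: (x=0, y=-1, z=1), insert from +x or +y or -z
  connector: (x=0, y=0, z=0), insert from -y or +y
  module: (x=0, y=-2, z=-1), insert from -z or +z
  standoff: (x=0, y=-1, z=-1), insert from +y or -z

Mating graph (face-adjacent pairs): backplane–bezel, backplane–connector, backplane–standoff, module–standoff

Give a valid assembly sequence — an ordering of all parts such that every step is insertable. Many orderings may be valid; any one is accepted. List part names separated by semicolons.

module; standoff; backplane; bezel; connector

1. module@(0, -2, -1) [-z clear] — {module}
2. standoff@(0, -1, -1) [+y clear] — {module, standoff}
3. backplane@(0, -1, 0) [-x clear] — {backplane, module, standoff}
4. bezel@(0, -1, 1) [+x clear] — {backplane, bezel, module, standoff}
5. connector@(0, 0, 0) [+y clear] — {backplane, bezel, connector, module, standoff}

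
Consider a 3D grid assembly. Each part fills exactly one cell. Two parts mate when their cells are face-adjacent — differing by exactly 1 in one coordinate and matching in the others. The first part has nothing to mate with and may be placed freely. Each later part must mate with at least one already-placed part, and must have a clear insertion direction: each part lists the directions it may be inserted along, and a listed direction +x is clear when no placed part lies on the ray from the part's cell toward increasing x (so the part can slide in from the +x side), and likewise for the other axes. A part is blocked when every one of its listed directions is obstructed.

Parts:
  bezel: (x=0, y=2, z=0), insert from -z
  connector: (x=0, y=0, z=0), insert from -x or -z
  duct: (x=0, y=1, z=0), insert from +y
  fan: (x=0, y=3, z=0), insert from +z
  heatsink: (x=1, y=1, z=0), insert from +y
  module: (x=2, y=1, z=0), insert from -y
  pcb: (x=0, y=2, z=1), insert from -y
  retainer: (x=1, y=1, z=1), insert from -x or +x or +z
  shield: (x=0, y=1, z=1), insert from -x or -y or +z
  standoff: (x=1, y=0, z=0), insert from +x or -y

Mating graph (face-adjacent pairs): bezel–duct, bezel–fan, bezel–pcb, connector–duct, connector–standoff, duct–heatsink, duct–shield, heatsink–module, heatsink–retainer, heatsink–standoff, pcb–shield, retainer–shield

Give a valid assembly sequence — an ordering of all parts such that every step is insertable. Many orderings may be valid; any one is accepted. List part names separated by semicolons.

connector; duct; standoff; heatsink; retainer; module; bezel; pcb; fan; shield

1. connector@(0, 0, 0) [-x clear] — {connector}
2. duct@(0, 1, 0) [+y clear] — {connector, duct}
3. standoff@(1, 0, 0) [+x clear] — {connector, duct, standoff}
4. heatsink@(1, 1, 0) [+y clear] — {connector, duct, heatsink, standoff}
5. retainer@(1, 1, 1) [-x clear] — {connector, duct, heatsink, retainer, standoff}
6. module@(2, 1, 0) [-y clear] — {connector, duct, heatsink, module, retainer, standoff}
7. bezel@(0, 2, 0) [-z clear] — {bezel, connector, duct, heatsink, module, retainer, standoff}
8. pcb@(0, 2, 1) [-y clear] — {bezel, connector, duct, heatsink, module, pcb, retainer, standoff}
9. fan@(0, 3, 0) [+z clear] — {bezel, connector, duct, fan, heatsink, module, pcb, retainer, standoff}
10. shield@(0, 1, 1) [-x clear] — {bezel, connector, duct, fan, heatsink, module, pcb, retainer, shield, standoff}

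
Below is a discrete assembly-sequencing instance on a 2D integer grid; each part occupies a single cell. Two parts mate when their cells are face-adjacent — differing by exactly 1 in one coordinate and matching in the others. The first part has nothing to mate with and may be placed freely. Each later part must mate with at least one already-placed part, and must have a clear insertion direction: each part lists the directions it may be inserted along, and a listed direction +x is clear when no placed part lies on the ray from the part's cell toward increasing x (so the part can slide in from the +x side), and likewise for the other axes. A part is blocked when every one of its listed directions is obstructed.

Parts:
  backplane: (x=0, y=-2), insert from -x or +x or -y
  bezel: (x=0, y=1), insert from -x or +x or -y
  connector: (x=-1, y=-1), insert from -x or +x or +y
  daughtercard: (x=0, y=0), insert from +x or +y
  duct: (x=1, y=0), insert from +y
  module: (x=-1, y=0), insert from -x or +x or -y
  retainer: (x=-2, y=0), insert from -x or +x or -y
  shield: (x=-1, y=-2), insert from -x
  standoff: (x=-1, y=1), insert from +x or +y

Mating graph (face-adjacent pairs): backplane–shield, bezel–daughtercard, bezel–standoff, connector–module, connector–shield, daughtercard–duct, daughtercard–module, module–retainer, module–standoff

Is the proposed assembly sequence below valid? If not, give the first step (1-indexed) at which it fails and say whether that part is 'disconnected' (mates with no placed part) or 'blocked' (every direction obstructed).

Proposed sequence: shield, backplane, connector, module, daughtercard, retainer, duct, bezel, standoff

Valid

1. shield@(-1, -2) [-x clear] — {shield}
2. backplane@(0, -2) [+x clear] — {backplane, shield}
3. connector@(-1, -1) [-x clear] — {backplane, connector, shield}
4. module@(-1, 0) [-x clear] — {backplane, connector, module, shield}
5. daughtercard@(0, 0) [+x clear] — {backplane, connector, daughtercard, module, shield}
6. retainer@(-2, 0) [-x clear] — {backplane, connector, daughtercard, module, retainer, shield}
7. duct@(1, 0) [+y clear] — {backplane, connector, daughtercard, duct, module, retainer, shield}
8. bezel@(0, 1) [-x clear] — {backplane, bezel, connector, daughtercard, duct, module, retainer, shield}
9. standoff@(-1, 1) [+y clear] — {backplane, bezel, connector, daughtercard, duct, module, retainer, shield, standoff}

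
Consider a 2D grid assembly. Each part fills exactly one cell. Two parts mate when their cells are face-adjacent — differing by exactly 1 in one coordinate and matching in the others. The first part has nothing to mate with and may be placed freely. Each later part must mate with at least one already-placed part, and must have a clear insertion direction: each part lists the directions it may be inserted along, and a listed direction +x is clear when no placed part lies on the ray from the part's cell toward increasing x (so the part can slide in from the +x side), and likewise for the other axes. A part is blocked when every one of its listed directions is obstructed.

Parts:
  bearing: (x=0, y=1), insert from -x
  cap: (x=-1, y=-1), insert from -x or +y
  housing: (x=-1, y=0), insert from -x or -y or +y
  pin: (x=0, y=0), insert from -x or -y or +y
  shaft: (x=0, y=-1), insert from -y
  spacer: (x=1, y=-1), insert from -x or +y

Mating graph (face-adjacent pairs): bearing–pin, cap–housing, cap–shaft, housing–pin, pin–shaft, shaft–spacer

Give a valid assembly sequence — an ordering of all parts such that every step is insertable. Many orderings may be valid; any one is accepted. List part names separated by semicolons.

1. shaft@(0, -1) [-y clear] — {shaft}
2. cap@(-1, -1) [-x clear] — {cap, shaft}
3. housing@(-1, 0) [-x clear] — {cap, housing, shaft}
4. spacer@(1, -1) [+y clear] — {cap, housing, shaft, spacer}
5. pin@(0, 0) [+y clear] — {cap, housing, pin, shaft, spacer}
6. bearing@(0, 1) [-x clear] — {bearing, cap, housing, pin, shaft, spacer}

shaft; cap; housing; spacer; pin; bearing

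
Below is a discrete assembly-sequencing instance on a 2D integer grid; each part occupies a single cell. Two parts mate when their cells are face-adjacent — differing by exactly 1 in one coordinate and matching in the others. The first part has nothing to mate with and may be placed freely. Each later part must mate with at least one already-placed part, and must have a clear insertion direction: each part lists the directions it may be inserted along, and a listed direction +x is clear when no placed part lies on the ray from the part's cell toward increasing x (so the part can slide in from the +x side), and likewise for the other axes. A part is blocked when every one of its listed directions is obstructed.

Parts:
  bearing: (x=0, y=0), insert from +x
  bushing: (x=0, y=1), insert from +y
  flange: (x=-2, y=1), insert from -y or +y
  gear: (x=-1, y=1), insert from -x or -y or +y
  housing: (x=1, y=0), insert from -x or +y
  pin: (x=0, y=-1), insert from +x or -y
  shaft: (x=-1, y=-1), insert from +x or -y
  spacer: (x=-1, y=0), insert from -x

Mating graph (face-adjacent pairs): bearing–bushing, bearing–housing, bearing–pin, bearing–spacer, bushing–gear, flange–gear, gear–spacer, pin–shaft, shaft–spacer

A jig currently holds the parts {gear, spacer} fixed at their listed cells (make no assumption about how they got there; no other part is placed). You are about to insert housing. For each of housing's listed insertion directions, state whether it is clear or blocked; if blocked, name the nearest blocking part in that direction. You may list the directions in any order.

+y: clear; -x: blocked by spacer

-x: nearest on ray is spacer@(-1, 0) ⇒ blocked
+y: ray from housing(1, 0) has no placed part ⇒ clear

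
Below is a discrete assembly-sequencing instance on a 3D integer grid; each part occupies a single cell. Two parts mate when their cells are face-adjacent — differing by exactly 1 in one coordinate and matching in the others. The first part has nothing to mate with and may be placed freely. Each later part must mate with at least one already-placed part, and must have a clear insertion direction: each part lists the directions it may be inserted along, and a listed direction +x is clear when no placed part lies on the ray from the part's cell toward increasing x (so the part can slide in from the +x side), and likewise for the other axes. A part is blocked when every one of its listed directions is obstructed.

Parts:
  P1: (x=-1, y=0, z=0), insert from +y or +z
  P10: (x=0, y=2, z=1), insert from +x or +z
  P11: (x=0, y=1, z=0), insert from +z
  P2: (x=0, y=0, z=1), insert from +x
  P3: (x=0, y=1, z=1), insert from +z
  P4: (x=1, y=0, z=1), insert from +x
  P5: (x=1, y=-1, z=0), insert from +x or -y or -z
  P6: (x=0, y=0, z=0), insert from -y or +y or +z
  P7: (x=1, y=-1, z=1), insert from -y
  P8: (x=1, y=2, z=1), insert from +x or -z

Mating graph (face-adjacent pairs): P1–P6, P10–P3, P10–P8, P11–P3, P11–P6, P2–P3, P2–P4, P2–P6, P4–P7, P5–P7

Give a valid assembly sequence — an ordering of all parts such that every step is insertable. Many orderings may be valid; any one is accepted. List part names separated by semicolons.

1. P6@(0, 0, 0) [-y clear] — {P6}
2. P1@(-1, 0, 0) [+y clear] — {P1, P6}
3. P11@(0, 1, 0) [+z clear] — {P1, P11, P6}
4. P3@(0, 1, 1) [+z clear] — {P1, P11, P3, P6}
5. P10@(0, 2, 1) [+x clear] — {P1, P10, P11, P3, P6}
6. P2@(0, 0, 1) [+x clear] — {P1, P10, P11, P2, P3, P6}
7. P4@(1, 0, 1) [+x clear] — {P1, P10, P11, P2, P3, P4, P6}
8. P7@(1, -1, 1) [-y clear] — {P1, P10, P11, P2, P3, P4, P6, P7}
9. P5@(1, -1, 0) [+x clear] — {P1, P10, P11, P2, P3, P4, P5, P6, P7}
10. P8@(1, 2, 1) [+x clear] — {P1, P10, P11, P2, P3, P4, P5, P6, P7, P8}

P6; P1; P11; P3; P10; P2; P4; P7; P5; P8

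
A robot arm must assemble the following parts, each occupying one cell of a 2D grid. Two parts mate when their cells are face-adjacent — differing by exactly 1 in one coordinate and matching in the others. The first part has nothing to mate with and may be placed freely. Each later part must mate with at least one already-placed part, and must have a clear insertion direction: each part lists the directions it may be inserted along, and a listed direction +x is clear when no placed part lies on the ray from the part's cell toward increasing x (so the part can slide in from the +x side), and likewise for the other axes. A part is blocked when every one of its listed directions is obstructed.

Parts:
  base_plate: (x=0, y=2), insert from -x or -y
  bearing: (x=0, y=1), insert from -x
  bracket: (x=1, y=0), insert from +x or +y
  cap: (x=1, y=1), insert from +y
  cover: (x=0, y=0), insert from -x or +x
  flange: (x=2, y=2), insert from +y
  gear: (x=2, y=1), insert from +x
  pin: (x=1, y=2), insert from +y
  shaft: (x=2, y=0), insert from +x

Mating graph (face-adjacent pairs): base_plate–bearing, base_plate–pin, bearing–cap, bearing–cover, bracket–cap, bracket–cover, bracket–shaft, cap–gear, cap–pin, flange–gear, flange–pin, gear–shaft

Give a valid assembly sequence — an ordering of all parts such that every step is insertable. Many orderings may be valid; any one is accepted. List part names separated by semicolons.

1. cap@(1, 1) [+y clear] — {cap}
2. pin@(1, 2) [+y clear] — {cap, pin}
3. bracket@(1, 0) [+x clear] — {bracket, cap, pin}
4. flange@(2, 2) [+y clear] — {bracket, cap, flange, pin}
5. cover@(0, 0) [-x clear] — {bracket, cap, cover, flange, pin}
6. shaft@(2, 0) [+x clear] — {bracket, cap, cover, flange, pin, shaft}
7. gear@(2, 1) [+x clear] — {bracket, cap, cover, flange, gear, pin, shaft}
8. bearing@(0, 1) [-x clear] — {bearing, bracket, cap, cover, flange, gear, pin, shaft}
9. base_plate@(0, 2) [-x clear] — {base_plate, bearing, bracket, cap, cover, flange, gear, pin, shaft}

cap; pin; bracket; flange; cover; shaft; gear; bearing; base_plate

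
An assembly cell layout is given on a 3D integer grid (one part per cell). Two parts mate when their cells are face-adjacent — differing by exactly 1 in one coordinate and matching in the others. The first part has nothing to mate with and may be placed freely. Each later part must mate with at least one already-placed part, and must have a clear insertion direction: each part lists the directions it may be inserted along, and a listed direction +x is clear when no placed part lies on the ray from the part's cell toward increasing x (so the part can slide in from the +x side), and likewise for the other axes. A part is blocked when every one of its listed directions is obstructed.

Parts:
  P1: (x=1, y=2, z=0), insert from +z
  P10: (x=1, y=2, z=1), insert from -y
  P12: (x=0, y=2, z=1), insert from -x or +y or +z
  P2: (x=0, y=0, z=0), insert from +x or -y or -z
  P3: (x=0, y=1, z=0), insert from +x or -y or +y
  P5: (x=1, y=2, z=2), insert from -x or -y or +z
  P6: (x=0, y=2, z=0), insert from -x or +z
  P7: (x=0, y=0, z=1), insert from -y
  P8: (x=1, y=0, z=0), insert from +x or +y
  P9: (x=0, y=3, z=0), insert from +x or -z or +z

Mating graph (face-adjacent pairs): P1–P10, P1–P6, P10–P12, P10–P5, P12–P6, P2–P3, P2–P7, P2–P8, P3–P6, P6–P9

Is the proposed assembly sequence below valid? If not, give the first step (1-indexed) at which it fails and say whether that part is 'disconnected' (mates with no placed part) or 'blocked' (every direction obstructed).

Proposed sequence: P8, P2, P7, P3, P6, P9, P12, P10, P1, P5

1. P8@(1, 0, 0) [+x clear] — {P8}
2. P2@(0, 0, 0) [-y clear] — {P2, P8}
3. P7@(0, 0, 1) [-y clear] — {P2, P7, P8}
4. P3@(0, 1, 0) [+x clear] — {P2, P3, P7, P8}
5. P6@(0, 2, 0) [-x clear] — {P2, P3, P6, P7, P8}
6. P9@(0, 3, 0) [+x clear] — {P2, P3, P6, P7, P8, P9}
7. P12@(0, 2, 1) [-x clear] — {P12, P2, P3, P6, P7, P8, P9}
8. P10@(1, 2, 1) [-y clear] — {P10, P12, P2, P3, P6, P7, P8, P9}
9. P1@(1, 2, 0) — +z all obstructed ⇒ blocked

Invalid at step 9 (blocked)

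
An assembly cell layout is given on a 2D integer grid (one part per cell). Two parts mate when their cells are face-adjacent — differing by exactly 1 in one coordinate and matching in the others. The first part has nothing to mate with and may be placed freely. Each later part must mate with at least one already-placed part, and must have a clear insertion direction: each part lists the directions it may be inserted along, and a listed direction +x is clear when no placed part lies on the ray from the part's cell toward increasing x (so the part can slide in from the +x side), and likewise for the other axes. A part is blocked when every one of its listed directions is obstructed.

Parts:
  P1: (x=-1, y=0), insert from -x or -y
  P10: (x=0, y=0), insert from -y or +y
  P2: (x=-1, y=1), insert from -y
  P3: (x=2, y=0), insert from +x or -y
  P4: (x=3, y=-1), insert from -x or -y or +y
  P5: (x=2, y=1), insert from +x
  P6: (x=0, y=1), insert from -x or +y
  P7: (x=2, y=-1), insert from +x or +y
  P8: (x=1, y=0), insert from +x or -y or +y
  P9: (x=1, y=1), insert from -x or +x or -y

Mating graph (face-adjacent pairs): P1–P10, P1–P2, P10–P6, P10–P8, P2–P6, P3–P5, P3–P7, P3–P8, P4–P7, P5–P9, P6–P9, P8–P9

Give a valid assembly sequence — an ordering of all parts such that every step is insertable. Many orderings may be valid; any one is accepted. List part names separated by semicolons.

1. P8@(1, 0) [+x clear] — {P8}
2. P9@(1, 1) [-x clear] — {P8, P9}
3. P6@(0, 1) [-x clear] — {P6, P8, P9}
4. P2@(-1, 1) [-y clear] — {P2, P6, P8, P9}
5. P10@(0, 0) [-y clear] — {P10, P2, P6, P8, P9}
6. P5@(2, 1) [+x clear] — {P10, P2, P5, P6, P8, P9}
7. P1@(-1, 0) [-x clear] — {P1, P10, P2, P5, P6, P8, P9}
8. P3@(2, 0) [+x clear] — {P1, P10, P2, P3, P5, P6, P8, P9}
9. P7@(2, -1) [+x clear] — {P1, P10, P2, P3, P5, P6, P7, P8, P9}
10. P4@(3, -1) [-y clear] — {P1, P10, P2, P3, P4, P5, P6, P7, P8, P9}

P8; P9; P6; P2; P10; P5; P1; P3; P7; P4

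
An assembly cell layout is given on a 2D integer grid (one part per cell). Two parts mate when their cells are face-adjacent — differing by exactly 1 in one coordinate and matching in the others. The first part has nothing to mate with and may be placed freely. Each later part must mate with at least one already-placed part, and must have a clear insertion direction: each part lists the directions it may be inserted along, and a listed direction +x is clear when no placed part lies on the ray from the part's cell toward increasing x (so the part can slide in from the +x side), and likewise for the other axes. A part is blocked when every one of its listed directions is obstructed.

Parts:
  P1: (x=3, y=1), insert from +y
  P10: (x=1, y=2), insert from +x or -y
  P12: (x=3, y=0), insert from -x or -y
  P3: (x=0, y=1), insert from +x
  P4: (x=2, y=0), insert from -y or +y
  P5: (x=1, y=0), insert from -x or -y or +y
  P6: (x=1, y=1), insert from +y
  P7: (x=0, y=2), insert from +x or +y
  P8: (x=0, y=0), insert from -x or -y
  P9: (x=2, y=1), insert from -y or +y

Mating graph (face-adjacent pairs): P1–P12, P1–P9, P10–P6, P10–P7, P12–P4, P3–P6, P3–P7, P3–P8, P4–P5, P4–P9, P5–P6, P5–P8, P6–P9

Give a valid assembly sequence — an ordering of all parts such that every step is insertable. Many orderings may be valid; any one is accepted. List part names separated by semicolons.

1. P7@(0, 2) [+x clear] — {P7}
2. P3@(0, 1) [+x clear] — {P3, P7}
3. P8@(0, 0) [-x clear] — {P3, P7, P8}
4. P5@(1, 0) [-y clear] — {P3, P5, P7, P8}
5. P6@(1, 1) [+y clear] — {P3, P5, P6, P7, P8}
6. P9@(2, 1) [-y clear] — {P3, P5, P6, P7, P8, P9}
7. P1@(3, 1) [+y clear] — {P1, P3, P5, P6, P7, P8, P9}
8. P12@(3, 0) [-y clear] — {P1, P12, P3, P5, P6, P7, P8, P9}
9. P10@(1, 2) [+x clear] — {P1, P10, P12, P3, P5, P6, P7, P8, P9}
10. P4@(2, 0) [-y clear] — {P1, P10, P12, P3, P4, P5, P6, P7, P8, P9}

P7; P3; P8; P5; P6; P9; P1; P12; P10; P4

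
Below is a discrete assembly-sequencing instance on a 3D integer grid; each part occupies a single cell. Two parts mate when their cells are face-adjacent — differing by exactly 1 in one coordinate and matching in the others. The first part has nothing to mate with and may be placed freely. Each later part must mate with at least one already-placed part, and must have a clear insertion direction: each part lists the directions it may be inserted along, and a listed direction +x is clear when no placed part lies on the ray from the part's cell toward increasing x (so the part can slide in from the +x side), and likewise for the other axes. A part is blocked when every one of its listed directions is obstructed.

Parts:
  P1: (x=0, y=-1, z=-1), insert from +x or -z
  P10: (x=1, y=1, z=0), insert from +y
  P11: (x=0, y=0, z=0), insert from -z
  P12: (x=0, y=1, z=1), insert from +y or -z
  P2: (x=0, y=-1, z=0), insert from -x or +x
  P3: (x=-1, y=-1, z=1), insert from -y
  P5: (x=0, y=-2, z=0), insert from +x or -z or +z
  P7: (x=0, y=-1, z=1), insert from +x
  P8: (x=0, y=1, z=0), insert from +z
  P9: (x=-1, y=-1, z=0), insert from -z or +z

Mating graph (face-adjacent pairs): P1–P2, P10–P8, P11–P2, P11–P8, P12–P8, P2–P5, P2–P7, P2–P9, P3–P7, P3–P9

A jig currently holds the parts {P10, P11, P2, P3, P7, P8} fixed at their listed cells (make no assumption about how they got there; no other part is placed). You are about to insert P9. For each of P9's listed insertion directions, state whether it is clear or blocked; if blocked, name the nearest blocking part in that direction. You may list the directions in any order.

+z: blocked by P3; -z: clear

-z: ray from P9(-1, -1, 0) has no placed part ⇒ clear
+z: nearest on ray is P3@(-1, -1, 1) ⇒ blocked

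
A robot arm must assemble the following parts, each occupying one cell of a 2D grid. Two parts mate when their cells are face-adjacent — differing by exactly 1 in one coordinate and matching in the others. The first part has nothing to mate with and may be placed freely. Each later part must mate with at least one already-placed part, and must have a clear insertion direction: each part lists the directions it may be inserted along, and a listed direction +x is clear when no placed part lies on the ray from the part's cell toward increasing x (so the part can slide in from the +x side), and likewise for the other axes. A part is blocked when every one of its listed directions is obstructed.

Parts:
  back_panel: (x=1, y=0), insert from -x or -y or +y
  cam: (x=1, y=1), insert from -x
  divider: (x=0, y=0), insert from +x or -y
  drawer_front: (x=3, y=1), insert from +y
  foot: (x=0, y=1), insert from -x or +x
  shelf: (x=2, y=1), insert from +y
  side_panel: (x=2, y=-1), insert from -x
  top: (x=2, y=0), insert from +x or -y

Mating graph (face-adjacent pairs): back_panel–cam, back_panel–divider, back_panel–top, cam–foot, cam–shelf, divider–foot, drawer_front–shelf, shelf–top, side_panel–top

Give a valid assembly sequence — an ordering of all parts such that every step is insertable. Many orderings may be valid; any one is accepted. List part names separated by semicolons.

1. divider@(0, 0) [+x clear] — {divider}
2. back_panel@(1, 0) [-y clear] — {back_panel, divider}
3. cam@(1, 1) [-x clear] — {back_panel, cam, divider}
4. shelf@(2, 1) [+y clear] — {back_panel, cam, divider, shelf}
5. drawer_front@(3, 1) [+y clear] — {back_panel, cam, divider, drawer_front, shelf}
6. foot@(0, 1) [-x clear] — {back_panel, cam, divider, drawer_front, foot, shelf}
7. top@(2, 0) [+x clear] — {back_panel, cam, divider, drawer_front, foot, shelf, top}
8. side_panel@(2, -1) [-x clear] — {back_panel, cam, divider, drawer_front, foot, shelf, side_panel, top}

divider; back_panel; cam; shelf; drawer_front; foot; top; side_panel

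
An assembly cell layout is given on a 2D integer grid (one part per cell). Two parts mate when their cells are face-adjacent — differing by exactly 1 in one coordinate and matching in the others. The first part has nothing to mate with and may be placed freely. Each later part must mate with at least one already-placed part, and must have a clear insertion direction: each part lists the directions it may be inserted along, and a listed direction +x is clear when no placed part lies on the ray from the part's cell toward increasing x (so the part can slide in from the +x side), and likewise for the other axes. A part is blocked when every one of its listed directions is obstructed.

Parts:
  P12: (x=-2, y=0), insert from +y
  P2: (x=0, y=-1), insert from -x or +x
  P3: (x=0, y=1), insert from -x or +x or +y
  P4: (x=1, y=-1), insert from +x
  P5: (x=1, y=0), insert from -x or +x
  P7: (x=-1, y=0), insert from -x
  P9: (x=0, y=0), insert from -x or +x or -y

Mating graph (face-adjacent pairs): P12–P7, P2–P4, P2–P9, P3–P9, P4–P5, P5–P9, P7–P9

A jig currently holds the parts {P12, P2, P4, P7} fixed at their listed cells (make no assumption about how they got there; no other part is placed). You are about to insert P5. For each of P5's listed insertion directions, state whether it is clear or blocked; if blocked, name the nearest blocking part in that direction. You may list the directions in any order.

+x: clear; -x: blocked by P7

-x: nearest on ray is P7@(-1, 0) ⇒ blocked
+x: ray from P5(1, 0) has no placed part ⇒ clear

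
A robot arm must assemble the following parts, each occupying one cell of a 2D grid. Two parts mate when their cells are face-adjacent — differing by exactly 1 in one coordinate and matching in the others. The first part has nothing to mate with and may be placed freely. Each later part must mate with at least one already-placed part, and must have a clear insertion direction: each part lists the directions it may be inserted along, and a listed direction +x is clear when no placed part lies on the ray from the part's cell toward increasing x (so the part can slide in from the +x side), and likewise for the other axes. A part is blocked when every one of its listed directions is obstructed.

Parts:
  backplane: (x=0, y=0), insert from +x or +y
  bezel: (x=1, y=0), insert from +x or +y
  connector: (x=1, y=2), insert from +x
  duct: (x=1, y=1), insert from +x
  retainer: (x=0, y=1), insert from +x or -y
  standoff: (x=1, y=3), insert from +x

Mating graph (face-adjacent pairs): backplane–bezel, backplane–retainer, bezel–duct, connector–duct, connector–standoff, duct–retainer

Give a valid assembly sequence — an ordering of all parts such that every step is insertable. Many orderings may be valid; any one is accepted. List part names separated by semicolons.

connector; standoff; duct; retainer; backplane; bezel

1. connector@(1, 2) [+x clear] — {connector}
2. standoff@(1, 3) [+x clear] — {connector, standoff}
3. duct@(1, 1) [+x clear] — {connector, duct, standoff}
4. retainer@(0, 1) [-y clear] — {connector, duct, retainer, standoff}
5. backplane@(0, 0) [+x clear] — {backplane, connector, duct, retainer, standoff}
6. bezel@(1, 0) [+x clear] — {backplane, bezel, connector, duct, retainer, standoff}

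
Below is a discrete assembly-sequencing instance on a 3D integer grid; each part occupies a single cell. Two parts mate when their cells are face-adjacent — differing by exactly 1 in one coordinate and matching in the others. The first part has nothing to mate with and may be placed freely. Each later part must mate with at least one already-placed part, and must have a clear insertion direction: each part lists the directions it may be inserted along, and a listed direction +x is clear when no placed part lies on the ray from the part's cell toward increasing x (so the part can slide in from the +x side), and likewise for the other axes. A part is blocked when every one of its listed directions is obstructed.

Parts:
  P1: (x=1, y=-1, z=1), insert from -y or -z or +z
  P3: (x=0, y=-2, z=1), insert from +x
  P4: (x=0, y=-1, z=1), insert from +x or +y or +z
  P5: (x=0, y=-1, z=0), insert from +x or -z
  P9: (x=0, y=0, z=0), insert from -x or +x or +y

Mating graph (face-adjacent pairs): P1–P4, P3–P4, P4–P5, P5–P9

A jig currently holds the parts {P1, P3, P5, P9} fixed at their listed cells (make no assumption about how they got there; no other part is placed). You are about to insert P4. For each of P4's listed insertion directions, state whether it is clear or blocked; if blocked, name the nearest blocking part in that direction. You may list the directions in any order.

+x: nearest on ray is P1@(1, -1, 1) ⇒ blocked
+y: ray from P4(0, -1, 1) has no placed part ⇒ clear
+z: ray from P4(0, -1, 1) has no placed part ⇒ clear

+x: blocked by P1; +y: clear; +z: clear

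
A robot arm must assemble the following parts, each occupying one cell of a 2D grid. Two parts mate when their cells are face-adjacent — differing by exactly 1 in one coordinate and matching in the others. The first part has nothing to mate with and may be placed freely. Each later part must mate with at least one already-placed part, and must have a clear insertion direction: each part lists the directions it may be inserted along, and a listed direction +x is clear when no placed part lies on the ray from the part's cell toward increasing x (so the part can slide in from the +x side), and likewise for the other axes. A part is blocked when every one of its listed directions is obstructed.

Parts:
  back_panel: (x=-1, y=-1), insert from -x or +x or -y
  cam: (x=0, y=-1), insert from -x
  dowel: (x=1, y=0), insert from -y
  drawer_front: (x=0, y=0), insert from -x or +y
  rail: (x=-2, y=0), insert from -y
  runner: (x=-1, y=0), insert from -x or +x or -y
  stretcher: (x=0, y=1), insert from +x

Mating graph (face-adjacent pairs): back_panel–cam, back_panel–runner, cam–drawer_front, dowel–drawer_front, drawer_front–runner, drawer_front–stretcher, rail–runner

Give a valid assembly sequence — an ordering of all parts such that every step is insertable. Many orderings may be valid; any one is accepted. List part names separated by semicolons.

1. dowel@(1, 0) [-y clear] — {dowel}
2. drawer_front@(0, 0) [-x clear] — {dowel, drawer_front}
3. cam@(0, -1) [-x clear] — {cam, dowel, drawer_front}
4. back_panel@(-1, -1) [-x clear] — {back_panel, cam, dowel, drawer_front}
5. runner@(-1, 0) [-x clear] — {back_panel, cam, dowel, drawer_front, runner}
6. rail@(-2, 0) [-y clear] — {back_panel, cam, dowel, drawer_front, rail, runner}
7. stretcher@(0, 1) [+x clear] — {back_panel, cam, dowel, drawer_front, rail, runner, stretcher}

dowel; drawer_front; cam; back_panel; runner; rail; stretcher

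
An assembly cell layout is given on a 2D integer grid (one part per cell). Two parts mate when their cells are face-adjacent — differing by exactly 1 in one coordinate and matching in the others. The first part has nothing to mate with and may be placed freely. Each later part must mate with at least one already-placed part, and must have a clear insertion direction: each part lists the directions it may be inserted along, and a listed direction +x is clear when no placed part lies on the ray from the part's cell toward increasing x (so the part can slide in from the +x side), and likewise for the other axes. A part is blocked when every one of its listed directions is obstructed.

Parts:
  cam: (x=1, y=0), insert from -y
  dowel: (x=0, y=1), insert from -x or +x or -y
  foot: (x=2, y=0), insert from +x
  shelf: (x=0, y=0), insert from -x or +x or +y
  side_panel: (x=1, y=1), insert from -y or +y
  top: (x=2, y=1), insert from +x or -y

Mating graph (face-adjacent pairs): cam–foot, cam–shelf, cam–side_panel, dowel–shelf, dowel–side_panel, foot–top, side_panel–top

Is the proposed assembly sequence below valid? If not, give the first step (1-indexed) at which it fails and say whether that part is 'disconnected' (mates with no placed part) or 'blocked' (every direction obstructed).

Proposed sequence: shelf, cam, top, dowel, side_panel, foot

1. shelf@(0, 0) [-x clear] — {shelf}
2. cam@(1, 0) [-y clear] — {cam, shelf}
3. top@(2, 1) — no placed neighbour ⇒ disconnected

Invalid at step 3 (disconnected)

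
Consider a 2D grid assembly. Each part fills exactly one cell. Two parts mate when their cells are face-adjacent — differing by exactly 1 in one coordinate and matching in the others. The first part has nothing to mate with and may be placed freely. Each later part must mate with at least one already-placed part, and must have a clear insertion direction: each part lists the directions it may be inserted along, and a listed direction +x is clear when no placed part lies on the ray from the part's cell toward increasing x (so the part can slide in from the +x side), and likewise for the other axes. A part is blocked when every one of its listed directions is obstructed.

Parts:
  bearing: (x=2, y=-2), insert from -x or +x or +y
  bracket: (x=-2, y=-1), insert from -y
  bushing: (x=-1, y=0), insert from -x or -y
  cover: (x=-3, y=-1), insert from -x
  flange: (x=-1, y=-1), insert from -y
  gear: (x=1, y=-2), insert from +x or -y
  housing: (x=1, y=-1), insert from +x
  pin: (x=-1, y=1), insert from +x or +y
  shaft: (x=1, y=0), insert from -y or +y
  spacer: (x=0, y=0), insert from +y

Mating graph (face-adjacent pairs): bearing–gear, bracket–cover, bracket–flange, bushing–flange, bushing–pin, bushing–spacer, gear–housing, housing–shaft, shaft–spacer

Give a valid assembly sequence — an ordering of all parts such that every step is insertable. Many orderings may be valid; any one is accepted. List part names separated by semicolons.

1. bearing@(2, -2) [-x clear] — {bearing}
2. gear@(1, -2) [-y clear] — {bearing, gear}
3. housing@(1, -1) [+x clear] — {bearing, gear, housing}
4. shaft@(1, 0) [+y clear] — {bearing, gear, housing, shaft}
5. spacer@(0, 0) [+y clear] — {bearing, gear, housing, shaft, spacer}
6. bushing@(-1, 0) [-x clear] — {bearing, bushing, gear, housing, shaft, spacer}
7. pin@(-1, 1) [+x clear] — {bearing, bushing, gear, housing, pin, shaft, spacer}
8. flange@(-1, -1) [-y clear] — {bearing, bushing, flange, gear, housing, pin, shaft, spacer}
9. bracket@(-2, -1) [-y clear] — {bearing, bracket, bushing, flange, gear, housing, pin, shaft, spacer}
10. cover@(-3, -1) [-x clear] — {bearing, bracket, bushing, cover, flange, gear, housing, pin, shaft, spacer}

bearing; gear; housing; shaft; spacer; bushing; pin; flange; bracket; cover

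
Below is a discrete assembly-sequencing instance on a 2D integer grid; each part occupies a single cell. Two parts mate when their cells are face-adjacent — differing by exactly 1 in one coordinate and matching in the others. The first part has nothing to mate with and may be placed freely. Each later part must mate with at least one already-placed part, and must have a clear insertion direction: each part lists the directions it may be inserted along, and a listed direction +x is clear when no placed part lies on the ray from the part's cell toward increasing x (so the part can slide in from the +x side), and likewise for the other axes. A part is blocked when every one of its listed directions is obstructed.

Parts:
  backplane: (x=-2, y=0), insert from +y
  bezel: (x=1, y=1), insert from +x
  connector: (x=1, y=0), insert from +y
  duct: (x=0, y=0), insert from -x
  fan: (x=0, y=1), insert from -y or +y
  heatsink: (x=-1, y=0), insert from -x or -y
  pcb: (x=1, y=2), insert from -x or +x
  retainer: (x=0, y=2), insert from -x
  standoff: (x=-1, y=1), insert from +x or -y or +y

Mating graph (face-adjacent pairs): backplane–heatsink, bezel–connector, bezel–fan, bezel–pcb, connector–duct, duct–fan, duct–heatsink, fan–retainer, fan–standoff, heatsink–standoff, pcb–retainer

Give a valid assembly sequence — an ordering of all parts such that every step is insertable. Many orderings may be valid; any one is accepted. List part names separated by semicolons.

1. standoff@(-1, 1) [+x clear] — {standoff}
2. fan@(0, 1) [-y clear] — {fan, standoff}
3. duct@(0, 0) [-x clear] — {duct, fan, standoff}
4. heatsink@(-1, 0) [-x clear] — {duct, fan, heatsink, standoff}
5. backplane@(-2, 0) [+y clear] — {backplane, duct, fan, heatsink, standoff}
6. retainer@(0, 2) [-x clear] — {backplane, duct, fan, heatsink, retainer, standoff}
7. connector@(1, 0) [+y clear] — {backplane, connector, duct, fan, heatsink, retainer, standoff}
8. pcb@(1, 2) [+x clear] — {backplane, connector, duct, fan, heatsink, pcb, retainer, standoff}
9. bezel@(1, 1) [+x clear] — {backplane, bezel, connector, duct, fan, heatsink, pcb, retainer, standoff}

standoff; fan; duct; heatsink; backplane; retainer; connector; pcb; bezel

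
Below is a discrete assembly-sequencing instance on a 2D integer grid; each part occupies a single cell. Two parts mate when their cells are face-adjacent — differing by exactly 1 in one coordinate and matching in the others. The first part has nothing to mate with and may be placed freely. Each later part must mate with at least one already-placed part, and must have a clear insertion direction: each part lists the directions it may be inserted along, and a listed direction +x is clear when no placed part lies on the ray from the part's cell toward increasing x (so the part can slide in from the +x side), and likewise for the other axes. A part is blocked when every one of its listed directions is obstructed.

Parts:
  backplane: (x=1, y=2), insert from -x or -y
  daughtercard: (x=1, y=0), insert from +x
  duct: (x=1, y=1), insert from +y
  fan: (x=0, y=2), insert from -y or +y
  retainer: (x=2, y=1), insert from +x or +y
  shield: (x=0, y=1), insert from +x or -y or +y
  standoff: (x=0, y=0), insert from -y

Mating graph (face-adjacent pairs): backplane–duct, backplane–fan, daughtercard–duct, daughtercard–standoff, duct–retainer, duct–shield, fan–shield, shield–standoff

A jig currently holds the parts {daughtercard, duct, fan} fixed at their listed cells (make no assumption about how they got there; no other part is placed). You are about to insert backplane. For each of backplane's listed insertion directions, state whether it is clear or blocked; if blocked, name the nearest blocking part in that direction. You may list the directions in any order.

-x: blocked by fan; -y: blocked by duct

-x: nearest on ray is fan@(0, 2) ⇒ blocked
-y: nearest on ray is duct@(1, 1) ⇒ blocked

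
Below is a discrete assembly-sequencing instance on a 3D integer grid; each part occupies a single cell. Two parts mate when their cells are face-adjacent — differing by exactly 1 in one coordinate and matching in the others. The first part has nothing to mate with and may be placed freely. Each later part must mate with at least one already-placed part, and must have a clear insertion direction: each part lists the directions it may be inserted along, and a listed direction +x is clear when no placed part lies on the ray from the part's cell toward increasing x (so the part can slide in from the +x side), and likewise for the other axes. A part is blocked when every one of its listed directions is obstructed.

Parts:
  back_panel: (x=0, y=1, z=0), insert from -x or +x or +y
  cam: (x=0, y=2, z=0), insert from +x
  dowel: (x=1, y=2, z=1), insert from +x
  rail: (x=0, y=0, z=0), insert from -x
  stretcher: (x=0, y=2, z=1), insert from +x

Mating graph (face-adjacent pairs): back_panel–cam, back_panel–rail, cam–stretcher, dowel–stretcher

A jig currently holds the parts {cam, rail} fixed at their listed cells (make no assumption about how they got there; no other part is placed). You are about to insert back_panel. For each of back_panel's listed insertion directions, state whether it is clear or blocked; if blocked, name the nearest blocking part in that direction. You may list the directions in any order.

-x: ray from back_panel(0, 1, 0) has no placed part ⇒ clear
+x: ray from back_panel(0, 1, 0) has no placed part ⇒ clear
+y: nearest on ray is cam@(0, 2, 0) ⇒ blocked

+x: clear; +y: blocked by cam; -x: clear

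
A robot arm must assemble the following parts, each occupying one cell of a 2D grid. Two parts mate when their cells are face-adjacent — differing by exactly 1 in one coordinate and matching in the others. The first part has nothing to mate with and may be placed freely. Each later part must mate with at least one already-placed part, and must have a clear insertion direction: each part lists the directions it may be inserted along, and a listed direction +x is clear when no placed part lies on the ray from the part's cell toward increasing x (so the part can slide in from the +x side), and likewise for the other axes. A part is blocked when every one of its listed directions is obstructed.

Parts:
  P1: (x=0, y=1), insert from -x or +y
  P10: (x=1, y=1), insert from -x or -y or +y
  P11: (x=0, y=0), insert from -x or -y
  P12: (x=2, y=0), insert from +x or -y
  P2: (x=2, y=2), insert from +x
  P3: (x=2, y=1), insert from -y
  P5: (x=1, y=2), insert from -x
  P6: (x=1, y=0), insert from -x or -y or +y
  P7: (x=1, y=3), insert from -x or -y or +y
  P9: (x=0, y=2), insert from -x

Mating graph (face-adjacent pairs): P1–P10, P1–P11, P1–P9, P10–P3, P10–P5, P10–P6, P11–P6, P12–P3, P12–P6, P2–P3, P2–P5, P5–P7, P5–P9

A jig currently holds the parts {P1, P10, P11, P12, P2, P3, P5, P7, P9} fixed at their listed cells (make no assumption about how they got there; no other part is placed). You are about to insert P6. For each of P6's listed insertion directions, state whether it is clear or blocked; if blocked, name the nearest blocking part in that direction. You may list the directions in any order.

-x: nearest on ray is P11@(0, 0) ⇒ blocked
-y: ray from P6(1, 0) has no placed part ⇒ clear
+y: nearest on ray is P10@(1, 1) ⇒ blocked

+y: blocked by P10; -x: blocked by P11; -y: clear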